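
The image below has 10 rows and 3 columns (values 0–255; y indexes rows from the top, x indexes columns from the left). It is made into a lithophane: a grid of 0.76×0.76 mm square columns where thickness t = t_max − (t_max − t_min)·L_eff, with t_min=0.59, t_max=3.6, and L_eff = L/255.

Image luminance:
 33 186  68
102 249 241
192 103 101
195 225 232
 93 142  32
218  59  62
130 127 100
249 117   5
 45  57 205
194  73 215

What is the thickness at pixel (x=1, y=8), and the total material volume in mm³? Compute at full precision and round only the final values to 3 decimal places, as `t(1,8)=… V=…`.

span = t_max - t_min = 3.6 - 0.59 = 3.010
L(1,8) = 57, L_eff = 57/255 = 0.223529
t(1,8) = 3.6 - 3.010·0.223529 = 2.927
Σt over all 10·3 pixels = 10233/170 ≈ 60.1941176
V = pitch²·Σt = 0.76²·10233/170 = 34.768

t(1,8)=2.927 V=34.768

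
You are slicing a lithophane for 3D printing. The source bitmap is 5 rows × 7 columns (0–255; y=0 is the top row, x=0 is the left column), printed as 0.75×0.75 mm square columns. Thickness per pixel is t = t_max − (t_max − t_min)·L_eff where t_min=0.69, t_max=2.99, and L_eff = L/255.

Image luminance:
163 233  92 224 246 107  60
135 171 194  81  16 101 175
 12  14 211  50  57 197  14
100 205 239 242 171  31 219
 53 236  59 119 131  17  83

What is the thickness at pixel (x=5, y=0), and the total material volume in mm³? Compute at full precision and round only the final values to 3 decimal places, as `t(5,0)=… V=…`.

t(5,0)=2.025 V=36.248

span = t_max - t_min = 2.99 - 0.69 = 2.300
L(5,0) = 107, L_eff = 107/255 = 0.419608
t(5,0) = 2.99 - 2.300·0.419608 = 2.025
Σt over all 5·7 pixels = 109549/1700 ≈ 64.4405882
V = pitch²·Σt = 0.75²·109549/1700 = 36.248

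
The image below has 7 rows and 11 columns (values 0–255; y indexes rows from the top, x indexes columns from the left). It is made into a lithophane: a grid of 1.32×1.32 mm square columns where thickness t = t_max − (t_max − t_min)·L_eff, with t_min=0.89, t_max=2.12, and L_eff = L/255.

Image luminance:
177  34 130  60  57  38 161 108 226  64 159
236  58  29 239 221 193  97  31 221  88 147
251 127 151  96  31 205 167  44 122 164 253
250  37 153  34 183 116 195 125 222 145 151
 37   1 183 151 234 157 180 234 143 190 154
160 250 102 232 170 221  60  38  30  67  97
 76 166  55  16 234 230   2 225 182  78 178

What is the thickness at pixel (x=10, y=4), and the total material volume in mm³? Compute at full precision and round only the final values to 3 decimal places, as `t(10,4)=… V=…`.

t(10,4)=1.377 V=195.938

span = t_max - t_min = 2.12 - 0.89 = 1.230
L(10,4) = 154, L_eff = 154/255 = 0.603922
t(10,4) = 2.12 - 1.230·0.603922 = 1.377
Σt over all 7·11 pixels = 955851/8500 ≈ 112.4530588
V = pitch²·Σt = 1.32²·955851/8500 = 195.938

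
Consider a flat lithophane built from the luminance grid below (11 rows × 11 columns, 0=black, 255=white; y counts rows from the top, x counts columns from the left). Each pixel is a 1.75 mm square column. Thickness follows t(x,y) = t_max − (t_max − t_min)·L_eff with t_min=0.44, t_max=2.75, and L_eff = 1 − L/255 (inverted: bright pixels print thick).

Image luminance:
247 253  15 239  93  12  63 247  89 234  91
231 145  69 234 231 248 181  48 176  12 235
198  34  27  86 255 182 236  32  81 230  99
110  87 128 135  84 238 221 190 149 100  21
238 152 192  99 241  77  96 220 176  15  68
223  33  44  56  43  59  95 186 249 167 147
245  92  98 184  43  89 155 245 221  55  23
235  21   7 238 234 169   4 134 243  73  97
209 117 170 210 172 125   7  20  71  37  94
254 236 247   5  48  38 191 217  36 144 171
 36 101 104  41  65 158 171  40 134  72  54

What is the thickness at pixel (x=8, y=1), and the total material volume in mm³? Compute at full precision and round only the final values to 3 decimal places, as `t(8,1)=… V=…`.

t(8,1)=2.034 V=603.934

span = t_max - t_min = 2.75 - 0.44 = 2.310
L(8,1) = 176, L_eff = 1 - 176/255 = 0.309804 (inverted)
t(8,1) = 2.75 - 2.310·0.309804 = 2.034
Σt over all 11·11 pixels = 419056/2125 ≈ 197.2028235
V = pitch²·Σt = 1.75²·419056/2125 = 603.934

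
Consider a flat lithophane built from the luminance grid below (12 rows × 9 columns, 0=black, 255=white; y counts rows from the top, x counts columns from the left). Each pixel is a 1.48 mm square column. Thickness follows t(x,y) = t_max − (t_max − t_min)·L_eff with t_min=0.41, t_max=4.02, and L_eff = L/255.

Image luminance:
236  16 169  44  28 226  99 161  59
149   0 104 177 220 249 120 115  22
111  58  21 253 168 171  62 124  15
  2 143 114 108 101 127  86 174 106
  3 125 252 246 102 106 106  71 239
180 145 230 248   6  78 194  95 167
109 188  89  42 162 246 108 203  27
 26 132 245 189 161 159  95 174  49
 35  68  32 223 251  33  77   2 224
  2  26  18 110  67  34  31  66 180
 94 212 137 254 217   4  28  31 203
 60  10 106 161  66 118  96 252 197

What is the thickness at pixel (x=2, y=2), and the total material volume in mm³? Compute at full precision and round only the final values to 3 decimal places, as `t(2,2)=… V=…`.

t(2,2)=3.723 V=552.206

span = t_max - t_min = 4.02 - 0.41 = 3.610
L(2,2) = 21, L_eff = 21/255 = 0.082353
t(2,2) = 4.02 - 3.610·0.082353 = 3.723
Σt over all 12·9 pixels = 321431/1275 ≈ 252.1027451
V = pitch²·Σt = 1.48²·321431/1275 = 552.206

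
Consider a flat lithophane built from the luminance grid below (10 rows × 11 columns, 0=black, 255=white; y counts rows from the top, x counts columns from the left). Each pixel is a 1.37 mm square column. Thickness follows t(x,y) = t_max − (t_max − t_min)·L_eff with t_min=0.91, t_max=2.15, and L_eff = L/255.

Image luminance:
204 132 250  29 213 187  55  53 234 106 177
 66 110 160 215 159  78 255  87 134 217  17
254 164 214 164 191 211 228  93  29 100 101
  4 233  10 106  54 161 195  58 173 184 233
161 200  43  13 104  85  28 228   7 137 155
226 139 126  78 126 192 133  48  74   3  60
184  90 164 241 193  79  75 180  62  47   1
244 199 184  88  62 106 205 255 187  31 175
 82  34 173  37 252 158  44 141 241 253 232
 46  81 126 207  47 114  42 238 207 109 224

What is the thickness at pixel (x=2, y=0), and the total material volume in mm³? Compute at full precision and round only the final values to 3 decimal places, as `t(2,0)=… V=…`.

t(2,0)=0.934 V=308.772

span = t_max - t_min = 2.15 - 0.91 = 1.240
L(2,0) = 250, L_eff = 250/255 = 0.980392
t(2,0) = 2.15 - 1.240·0.980392 = 0.934
Σt over all 10·11 pixels = 2097527/12750 ≈ 164.5119216
V = pitch²·Σt = 1.37²·2097527/12750 = 308.772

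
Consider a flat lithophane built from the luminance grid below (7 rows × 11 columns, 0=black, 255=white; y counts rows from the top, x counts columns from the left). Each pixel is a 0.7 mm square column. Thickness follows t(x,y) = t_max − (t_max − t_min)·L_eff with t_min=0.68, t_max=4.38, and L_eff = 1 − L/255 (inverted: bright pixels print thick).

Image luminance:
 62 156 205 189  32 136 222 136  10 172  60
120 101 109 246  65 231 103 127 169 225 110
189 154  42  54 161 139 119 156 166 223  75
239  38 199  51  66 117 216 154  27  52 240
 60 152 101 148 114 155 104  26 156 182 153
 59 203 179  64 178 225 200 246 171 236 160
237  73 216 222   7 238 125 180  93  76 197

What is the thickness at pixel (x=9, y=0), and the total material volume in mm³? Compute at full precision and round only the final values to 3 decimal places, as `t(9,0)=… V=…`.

span = t_max - t_min = 4.38 - 0.68 = 3.700
L(9,0) = 172, L_eff = 1 - 172/255 = 0.325490 (inverted)
t(9,0) = 4.38 - 3.700·0.325490 = 3.176
Σt over all 7·11 pixels = 533081/2550 ≈ 209.0513725
V = pitch²·Σt = 0.7²·533081/2550 = 102.435

t(9,0)=3.176 V=102.435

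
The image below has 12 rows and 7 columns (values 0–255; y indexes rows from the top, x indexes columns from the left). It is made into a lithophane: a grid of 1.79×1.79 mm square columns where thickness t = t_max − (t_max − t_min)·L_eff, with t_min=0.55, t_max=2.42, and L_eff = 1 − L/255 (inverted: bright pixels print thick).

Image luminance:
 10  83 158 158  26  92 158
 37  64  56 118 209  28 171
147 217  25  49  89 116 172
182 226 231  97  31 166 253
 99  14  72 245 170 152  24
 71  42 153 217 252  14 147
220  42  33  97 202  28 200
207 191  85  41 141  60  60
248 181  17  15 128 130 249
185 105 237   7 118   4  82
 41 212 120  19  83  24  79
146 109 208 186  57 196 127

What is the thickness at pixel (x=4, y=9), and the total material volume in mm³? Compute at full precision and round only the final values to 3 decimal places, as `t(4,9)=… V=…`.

t(4,9)=1.415 V=382.080

span = t_max - t_min = 2.42 - 0.55 = 1.870
L(4,9) = 118, L_eff = 1 - 118/255 = 0.537255 (inverted)
t(4,9) = 2.42 - 1.870·0.537255 = 1.415
Σt over all 12·7 pixels = 178871/1500 ≈ 119.2473333
V = pitch²·Σt = 1.79²·178871/1500 = 382.080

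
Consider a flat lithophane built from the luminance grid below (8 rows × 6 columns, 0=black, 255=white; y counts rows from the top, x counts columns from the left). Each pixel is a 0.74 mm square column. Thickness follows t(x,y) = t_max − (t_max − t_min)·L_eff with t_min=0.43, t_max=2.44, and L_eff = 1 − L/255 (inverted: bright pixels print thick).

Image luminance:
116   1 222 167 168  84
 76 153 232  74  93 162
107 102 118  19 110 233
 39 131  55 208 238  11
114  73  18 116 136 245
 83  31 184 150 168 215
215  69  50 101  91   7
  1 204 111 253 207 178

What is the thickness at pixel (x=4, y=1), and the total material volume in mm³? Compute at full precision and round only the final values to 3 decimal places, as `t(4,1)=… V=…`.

t(4,1)=1.163 V=36.937

span = t_max - t_min = 2.44 - 0.43 = 2.010
L(4,1) = 93, L_eff = 1 - 93/255 = 0.635294 (inverted)
t(4,1) = 2.44 - 2.010·0.635294 = 1.163
Σt over all 8·6 pixels = 573353/8500 ≈ 67.4532941
V = pitch²·Σt = 0.74²·573353/8500 = 36.937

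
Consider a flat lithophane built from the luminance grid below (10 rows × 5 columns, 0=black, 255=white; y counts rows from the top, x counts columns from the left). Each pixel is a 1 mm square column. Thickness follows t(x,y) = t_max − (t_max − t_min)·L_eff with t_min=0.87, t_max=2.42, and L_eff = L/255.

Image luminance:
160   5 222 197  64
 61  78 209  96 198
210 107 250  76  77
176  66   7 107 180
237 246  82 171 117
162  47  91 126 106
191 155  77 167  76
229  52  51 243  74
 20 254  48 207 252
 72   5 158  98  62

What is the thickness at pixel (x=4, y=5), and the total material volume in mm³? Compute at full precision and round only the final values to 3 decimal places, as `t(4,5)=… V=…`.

span = t_max - t_min = 2.42 - 0.87 = 1.550
L(4,5) = 106, L_eff = 106/255 = 0.415686
t(4,5) = 2.42 - 1.550·0.415686 = 1.776
Σt over all 10·5 pixels = 209009/2550 ≈ 81.9643137
V = pitch²·Σt = 1²·209009/2550 = 81.964

t(4,5)=1.776 V=81.964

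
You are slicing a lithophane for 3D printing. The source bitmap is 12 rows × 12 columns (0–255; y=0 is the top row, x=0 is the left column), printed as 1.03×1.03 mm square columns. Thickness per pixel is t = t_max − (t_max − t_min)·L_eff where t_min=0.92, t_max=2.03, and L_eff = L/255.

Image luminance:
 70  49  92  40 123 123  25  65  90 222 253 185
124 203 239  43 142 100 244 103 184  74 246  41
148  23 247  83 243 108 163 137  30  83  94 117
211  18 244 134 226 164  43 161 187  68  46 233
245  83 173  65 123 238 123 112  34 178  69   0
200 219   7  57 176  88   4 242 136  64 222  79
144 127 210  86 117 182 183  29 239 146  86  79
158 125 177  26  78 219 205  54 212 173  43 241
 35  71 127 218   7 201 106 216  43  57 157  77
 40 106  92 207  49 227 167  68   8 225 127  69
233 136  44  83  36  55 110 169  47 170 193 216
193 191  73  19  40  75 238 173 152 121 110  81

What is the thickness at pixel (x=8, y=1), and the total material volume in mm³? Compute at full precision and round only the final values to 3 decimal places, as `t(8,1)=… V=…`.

span = t_max - t_min = 2.03 - 0.92 = 1.110
L(8,1) = 184, L_eff = 184/255 = 0.721569
t(8,1) = 2.03 - 1.110·0.721569 = 1.229
Σt over all 12·12 pixels = 362079/1700 ≈ 212.9876471
V = pitch²·Σt = 1.03²·362079/1700 = 225.959

t(8,1)=1.229 V=225.959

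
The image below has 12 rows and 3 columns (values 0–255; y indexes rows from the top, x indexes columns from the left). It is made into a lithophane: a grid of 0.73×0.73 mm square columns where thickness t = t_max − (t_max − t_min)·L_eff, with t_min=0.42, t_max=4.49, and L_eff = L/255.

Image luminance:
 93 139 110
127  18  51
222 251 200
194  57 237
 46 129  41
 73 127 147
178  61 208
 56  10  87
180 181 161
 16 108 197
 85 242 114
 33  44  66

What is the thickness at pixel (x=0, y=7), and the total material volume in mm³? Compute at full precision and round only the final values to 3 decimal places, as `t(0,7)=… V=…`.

span = t_max - t_min = 4.49 - 0.42 = 4.070
L(0,7) = 56, L_eff = 56/255 = 0.219608
t(0,7) = 4.49 - 4.070·0.219608 = 3.596
Σt over all 12·3 pixels = 2376197/25500 ≈ 93.1841961
V = pitch²·Σt = 0.73²·2376197/25500 = 49.658

t(0,7)=3.596 V=49.658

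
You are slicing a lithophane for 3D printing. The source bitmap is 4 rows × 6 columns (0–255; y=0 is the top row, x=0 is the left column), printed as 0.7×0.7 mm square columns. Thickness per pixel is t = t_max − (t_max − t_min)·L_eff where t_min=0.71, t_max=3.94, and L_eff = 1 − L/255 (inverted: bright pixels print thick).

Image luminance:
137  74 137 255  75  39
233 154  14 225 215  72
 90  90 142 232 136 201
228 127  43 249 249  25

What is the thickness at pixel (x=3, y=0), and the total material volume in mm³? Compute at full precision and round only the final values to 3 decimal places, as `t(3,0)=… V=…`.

span = t_max - t_min = 3.94 - 0.71 = 3.230
L(3,0) = 255, L_eff = 1 - 255/255 = 0.000000 (inverted)
t(3,0) = 3.94 - 3.230·0.000000 = 3.940
Σt over all 4·6 pixels = 45479/750 ≈ 60.6386667
V = pitch²·Σt = 0.7²·45479/750 = 29.713

t(3,0)=3.940 V=29.713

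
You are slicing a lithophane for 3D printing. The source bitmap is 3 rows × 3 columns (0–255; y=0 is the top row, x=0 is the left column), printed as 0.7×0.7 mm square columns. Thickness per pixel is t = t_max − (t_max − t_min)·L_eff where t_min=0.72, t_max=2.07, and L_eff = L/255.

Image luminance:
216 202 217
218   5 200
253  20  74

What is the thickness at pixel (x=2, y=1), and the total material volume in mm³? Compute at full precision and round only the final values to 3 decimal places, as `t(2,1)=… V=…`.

t(2,1)=1.011 V=5.484

span = t_max - t_min = 2.07 - 0.72 = 1.350
L(2,1) = 200, L_eff = 200/255 = 0.784314
t(2,1) = 2.07 - 1.350·0.784314 = 1.011
Σt over all 3·3 pixels = 9513/850 ≈ 11.1917647
V = pitch²·Σt = 0.7²·9513/850 = 5.484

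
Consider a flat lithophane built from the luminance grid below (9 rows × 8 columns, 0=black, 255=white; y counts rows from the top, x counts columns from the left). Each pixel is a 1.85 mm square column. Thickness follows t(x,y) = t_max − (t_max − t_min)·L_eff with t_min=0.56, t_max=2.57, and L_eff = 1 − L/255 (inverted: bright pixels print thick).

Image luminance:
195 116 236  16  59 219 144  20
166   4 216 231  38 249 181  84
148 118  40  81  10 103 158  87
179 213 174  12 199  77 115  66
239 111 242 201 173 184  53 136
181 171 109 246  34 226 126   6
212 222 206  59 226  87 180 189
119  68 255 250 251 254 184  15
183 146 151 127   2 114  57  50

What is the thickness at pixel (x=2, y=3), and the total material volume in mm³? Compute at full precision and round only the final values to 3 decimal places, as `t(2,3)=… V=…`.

t(2,3)=1.932 V=407.742

span = t_max - t_min = 2.57 - 0.56 = 2.010
L(2,3) = 174, L_eff = 1 - 174/255 = 0.317647 (inverted)
t(2,3) = 2.57 - 2.010·0.317647 = 1.932
Σt over all 9·8 pixels = 1012653/8500 ≈ 119.1356471
V = pitch²·Σt = 1.85²·1012653/8500 = 407.742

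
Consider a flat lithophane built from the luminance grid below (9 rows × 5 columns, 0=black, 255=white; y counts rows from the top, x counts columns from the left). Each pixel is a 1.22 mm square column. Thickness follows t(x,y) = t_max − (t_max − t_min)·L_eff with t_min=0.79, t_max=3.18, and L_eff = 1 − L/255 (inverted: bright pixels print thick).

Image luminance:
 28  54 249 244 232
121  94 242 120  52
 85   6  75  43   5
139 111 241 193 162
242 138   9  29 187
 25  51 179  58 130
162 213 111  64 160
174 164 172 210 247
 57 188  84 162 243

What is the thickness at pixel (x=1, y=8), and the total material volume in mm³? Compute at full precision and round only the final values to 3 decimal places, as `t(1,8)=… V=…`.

t(1,8)=2.552 V=135.985

span = t_max - t_min = 3.18 - 0.79 = 2.390
L(1,8) = 188, L_eff = 1 - 188/255 = 0.262745 (inverted)
t(1,8) = 3.18 - 2.390·0.262745 = 2.552
Σt over all 9·5 pixels = 77659/850 ≈ 91.3635294
V = pitch²·Σt = 1.22²·77659/850 = 135.985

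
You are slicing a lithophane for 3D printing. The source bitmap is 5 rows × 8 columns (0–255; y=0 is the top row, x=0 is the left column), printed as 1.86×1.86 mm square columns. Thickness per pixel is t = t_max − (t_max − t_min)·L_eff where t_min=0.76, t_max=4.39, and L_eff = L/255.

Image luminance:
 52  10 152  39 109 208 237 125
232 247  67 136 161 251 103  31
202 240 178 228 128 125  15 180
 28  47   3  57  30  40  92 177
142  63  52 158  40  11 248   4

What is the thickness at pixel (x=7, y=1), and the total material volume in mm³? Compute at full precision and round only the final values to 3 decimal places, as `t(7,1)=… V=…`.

span = t_max - t_min = 4.39 - 0.76 = 3.630
L(7,1) = 31, L_eff = 31/255 = 0.121569
t(7,1) = 4.39 - 3.630·0.121569 = 3.949
Σt over all 5·8 pixels = 232548/2125 ≈ 109.4343529
V = pitch²·Σt = 1.86²·232548/2125 = 378.599

t(7,1)=3.949 V=378.599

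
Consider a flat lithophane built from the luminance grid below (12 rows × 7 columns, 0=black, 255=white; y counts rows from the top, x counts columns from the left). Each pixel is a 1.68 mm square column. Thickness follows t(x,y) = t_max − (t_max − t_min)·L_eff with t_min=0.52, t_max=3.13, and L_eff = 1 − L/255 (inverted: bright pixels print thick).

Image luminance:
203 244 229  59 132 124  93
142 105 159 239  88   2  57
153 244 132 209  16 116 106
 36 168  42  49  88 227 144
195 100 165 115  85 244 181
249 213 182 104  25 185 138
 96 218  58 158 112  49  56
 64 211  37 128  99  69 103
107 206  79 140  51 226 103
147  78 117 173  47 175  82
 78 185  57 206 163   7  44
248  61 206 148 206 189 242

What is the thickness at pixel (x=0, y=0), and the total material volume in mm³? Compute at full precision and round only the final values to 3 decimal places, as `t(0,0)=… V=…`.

t(0,0)=2.598 V=441.514

span = t_max - t_min = 3.13 - 0.52 = 2.610
L(0,0) = 203, L_eff = 1 - 203/255 = 0.203922 (inverted)
t(0,0) = 3.13 - 2.610·0.203922 = 2.598
Σt over all 12·7 pixels = 156.432
V = pitch²·Σt = 1.68²·156.432 = 441.514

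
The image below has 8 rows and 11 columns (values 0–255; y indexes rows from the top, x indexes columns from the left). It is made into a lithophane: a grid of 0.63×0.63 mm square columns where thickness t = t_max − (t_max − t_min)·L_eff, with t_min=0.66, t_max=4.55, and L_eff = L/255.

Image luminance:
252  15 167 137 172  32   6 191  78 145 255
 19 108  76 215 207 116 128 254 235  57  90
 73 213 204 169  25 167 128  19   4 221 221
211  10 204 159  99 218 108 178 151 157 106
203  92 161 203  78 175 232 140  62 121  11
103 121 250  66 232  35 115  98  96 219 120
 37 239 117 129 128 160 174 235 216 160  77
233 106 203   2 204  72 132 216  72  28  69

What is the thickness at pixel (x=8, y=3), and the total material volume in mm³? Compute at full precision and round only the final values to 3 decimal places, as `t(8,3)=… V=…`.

span = t_max - t_min = 4.55 - 0.66 = 3.890
L(8,3) = 151, L_eff = 151/255 = 0.592157
t(8,3) = 4.55 - 3.890·0.592157 = 2.247
Σt over all 8·11 pixels = 2782381/12750 ≈ 218.2259608
V = pitch²·Σt = 0.63²·2782381/12750 = 86.614

t(8,3)=2.247 V=86.614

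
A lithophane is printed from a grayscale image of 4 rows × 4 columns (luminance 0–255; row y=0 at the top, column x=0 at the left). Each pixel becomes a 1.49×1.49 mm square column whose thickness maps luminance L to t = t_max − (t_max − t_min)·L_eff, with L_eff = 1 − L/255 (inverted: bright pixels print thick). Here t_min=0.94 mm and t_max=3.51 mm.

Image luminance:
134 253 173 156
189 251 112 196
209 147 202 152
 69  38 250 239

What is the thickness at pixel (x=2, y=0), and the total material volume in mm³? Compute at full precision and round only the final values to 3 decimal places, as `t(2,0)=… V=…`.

span = t_max - t_min = 3.51 - 0.94 = 2.570
L(2,0) = 173, L_eff = 1 - 173/255 = 0.321569 (inverted)
t(2,0) = 3.51 - 2.570·0.321569 = 2.684
Σt over all 4·4 pixels = 109541/2550 ≈ 42.9572549
V = pitch²·Σt = 1.49²·109541/2550 = 95.369

t(2,0)=2.684 V=95.369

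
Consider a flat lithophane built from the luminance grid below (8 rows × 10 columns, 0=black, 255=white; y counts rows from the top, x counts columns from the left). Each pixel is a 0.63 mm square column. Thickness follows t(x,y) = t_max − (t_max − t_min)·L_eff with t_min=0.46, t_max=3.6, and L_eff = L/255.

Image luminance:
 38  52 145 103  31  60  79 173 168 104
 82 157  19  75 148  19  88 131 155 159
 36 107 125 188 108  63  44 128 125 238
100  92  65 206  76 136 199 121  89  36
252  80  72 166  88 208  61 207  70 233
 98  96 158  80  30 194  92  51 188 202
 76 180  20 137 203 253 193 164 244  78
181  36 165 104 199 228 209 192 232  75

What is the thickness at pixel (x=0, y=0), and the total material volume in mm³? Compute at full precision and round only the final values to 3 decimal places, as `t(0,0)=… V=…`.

span = t_max - t_min = 3.6 - 0.46 = 3.140
L(0,0) = 38, L_eff = 38/255 = 0.149020
t(0,0) = 3.6 - 3.140·0.149020 = 3.132
Σt over all 8·10 pixels = 2092109/12750 ≈ 164.0869804
V = pitch²·Σt = 0.63²·2092109/12750 = 65.126

t(0,0)=3.132 V=65.126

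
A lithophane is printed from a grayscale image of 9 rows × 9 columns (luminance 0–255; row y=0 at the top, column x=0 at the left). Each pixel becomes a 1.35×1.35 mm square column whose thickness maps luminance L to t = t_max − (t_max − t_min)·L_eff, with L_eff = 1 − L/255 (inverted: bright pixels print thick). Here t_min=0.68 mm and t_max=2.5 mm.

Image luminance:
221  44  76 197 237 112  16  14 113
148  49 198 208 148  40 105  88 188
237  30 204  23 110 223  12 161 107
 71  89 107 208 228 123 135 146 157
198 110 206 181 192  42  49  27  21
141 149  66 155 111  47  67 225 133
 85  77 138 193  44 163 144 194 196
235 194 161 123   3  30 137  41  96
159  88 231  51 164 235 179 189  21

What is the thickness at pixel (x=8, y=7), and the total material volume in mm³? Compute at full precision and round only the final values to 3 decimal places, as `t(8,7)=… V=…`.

t(8,7)=1.365 V=233.894

span = t_max - t_min = 2.5 - 0.68 = 1.820
L(8,7) = 96, L_eff = 1 - 96/255 = 0.623529 (inverted)
t(8,7) = 2.5 - 1.820·0.623529 = 1.365
Σt over all 9·9 pixels = 818147/6375 ≈ 128.3367843
V = pitch²·Σt = 1.35²·818147/6375 = 233.894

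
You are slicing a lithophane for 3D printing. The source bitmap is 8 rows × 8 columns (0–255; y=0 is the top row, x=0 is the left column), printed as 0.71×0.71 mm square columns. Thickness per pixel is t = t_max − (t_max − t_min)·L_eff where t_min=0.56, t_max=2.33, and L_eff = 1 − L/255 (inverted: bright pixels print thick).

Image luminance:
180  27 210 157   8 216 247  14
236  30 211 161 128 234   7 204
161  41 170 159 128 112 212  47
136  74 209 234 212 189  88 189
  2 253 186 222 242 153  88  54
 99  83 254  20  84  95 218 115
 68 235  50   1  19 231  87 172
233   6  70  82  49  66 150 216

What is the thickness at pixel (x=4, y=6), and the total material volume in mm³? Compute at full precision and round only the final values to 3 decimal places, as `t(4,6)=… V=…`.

span = t_max - t_min = 2.33 - 0.56 = 1.770
L(4,6) = 19, L_eff = 1 - 19/255 = 0.925490 (inverted)
t(4,6) = 2.33 - 1.770·0.925490 = 0.692
Σt over all 8·8 pixels = 95.076
V = pitch²·Σt = 0.71²·95.076 = 47.928

t(4,6)=0.692 V=47.928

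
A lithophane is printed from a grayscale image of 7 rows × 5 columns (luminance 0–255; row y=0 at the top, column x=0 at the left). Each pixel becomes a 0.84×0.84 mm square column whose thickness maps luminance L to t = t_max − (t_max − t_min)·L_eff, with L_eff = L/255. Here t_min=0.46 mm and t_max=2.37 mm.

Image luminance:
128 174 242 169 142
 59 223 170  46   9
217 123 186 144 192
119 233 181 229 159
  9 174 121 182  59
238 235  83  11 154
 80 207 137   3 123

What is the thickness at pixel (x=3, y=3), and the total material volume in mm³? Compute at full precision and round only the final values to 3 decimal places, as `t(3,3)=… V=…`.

span = t_max - t_min = 2.37 - 0.46 = 1.910
L(3,3) = 229, L_eff = 229/255 = 0.898039
t(3,3) = 2.37 - 1.910·0.898039 = 0.655
Σt over all 7·5 pixels = 583837/12750 ≈ 45.7911373
V = pitch²·Σt = 0.84²·583837/12750 = 32.310

t(3,3)=0.655 V=32.310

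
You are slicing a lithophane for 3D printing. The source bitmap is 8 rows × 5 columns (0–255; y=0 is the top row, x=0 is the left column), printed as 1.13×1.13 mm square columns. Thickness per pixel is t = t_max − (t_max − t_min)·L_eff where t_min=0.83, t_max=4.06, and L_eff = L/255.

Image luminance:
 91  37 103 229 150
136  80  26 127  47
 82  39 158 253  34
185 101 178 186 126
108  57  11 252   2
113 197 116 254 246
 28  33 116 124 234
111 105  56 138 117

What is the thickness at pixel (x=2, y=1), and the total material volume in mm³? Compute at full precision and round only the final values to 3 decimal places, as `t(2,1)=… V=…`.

t(2,1)=3.731 V=129.959

span = t_max - t_min = 4.06 - 0.83 = 3.230
L(2,1) = 26, L_eff = 26/255 = 0.101961
t(2,1) = 4.06 - 3.230·0.101961 = 3.731
Σt over all 8·5 pixels = 76333/750 ≈ 101.7773333
V = pitch²·Σt = 1.13²·76333/750 = 129.959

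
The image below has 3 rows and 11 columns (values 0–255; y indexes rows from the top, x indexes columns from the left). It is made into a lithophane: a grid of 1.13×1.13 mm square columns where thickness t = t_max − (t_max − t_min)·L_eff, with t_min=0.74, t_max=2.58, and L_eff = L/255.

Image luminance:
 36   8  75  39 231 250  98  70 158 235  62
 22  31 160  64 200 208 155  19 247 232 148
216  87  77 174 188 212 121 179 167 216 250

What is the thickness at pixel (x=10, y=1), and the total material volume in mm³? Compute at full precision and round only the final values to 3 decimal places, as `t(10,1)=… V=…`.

t(10,1)=1.512 V=66.010

span = t_max - t_min = 2.58 - 0.74 = 1.840
L(10,1) = 148, L_eff = 148/255 = 0.580392
t(10,1) = 2.58 - 1.840·0.580392 = 1.512
Σt over all 3·11 pixels = 43941/850 ≈ 51.6952941
V = pitch²·Σt = 1.13²·43941/850 = 66.010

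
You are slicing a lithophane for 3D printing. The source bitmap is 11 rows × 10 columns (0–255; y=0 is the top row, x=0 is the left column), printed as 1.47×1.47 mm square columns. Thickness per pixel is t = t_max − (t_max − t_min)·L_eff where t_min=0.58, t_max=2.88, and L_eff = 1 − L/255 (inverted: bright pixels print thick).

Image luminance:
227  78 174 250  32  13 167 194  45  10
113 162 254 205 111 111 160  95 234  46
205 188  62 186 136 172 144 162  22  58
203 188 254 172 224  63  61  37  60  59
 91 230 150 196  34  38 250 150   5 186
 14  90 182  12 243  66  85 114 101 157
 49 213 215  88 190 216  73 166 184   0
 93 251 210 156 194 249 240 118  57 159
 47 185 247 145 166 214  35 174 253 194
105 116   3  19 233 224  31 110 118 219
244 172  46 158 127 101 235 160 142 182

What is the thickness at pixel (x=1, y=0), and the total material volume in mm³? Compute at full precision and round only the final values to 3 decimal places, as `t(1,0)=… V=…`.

t(1,0)=1.284 V=435.232

span = t_max - t_min = 2.88 - 0.58 = 2.300
L(1,0) = 78, L_eff = 1 - 78/255 = 0.694118 (inverted)
t(1,0) = 2.88 - 2.300·0.694118 = 1.284
Σt over all 11·10 pixels = 513601/2550 ≈ 201.4121569
V = pitch²·Σt = 1.47²·513601/2550 = 435.232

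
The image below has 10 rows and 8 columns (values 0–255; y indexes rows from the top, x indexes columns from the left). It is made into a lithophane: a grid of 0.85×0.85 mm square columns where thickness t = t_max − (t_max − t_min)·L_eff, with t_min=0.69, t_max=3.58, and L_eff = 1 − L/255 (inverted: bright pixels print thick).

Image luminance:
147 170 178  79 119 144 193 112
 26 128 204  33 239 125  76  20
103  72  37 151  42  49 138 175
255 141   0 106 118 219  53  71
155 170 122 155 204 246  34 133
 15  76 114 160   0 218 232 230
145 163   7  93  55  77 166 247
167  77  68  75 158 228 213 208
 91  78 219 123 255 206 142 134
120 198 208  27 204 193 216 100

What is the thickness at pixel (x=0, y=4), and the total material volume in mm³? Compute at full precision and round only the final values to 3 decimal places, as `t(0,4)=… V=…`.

t(0,4)=2.447 V=127.071

span = t_max - t_min = 3.58 - 0.69 = 2.890
L(0,4) = 155, L_eff = 1 - 155/255 = 0.392157 (inverted)
t(0,4) = 3.58 - 2.890·0.392157 = 2.447
Σt over all 10·8 pixels = 65954/375 ≈ 175.8773333
V = pitch²·Σt = 0.85²·65954/375 = 127.071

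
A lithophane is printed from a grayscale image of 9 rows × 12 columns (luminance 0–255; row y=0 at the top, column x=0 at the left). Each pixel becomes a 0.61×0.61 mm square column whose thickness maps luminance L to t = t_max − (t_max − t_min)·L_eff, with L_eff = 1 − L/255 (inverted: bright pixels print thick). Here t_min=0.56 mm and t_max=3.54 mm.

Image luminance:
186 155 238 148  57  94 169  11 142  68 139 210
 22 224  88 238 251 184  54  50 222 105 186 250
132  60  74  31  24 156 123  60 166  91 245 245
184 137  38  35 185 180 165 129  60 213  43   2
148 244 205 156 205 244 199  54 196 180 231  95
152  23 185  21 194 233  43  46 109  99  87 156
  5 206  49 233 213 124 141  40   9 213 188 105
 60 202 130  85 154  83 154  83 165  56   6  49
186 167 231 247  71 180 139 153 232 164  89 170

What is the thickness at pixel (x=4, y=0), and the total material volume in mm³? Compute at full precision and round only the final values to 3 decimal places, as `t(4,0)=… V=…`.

t(4,0)=1.226 V=85.801

span = t_max - t_min = 3.54 - 0.56 = 2.980
L(4,0) = 57, L_eff = 1 - 57/255 = 0.776471 (inverted)
t(4,0) = 3.54 - 2.980·0.776471 = 1.226
Σt over all 9·12 pixels = 489994/2125 ≈ 230.5854118
V = pitch²·Σt = 0.61²·489994/2125 = 85.801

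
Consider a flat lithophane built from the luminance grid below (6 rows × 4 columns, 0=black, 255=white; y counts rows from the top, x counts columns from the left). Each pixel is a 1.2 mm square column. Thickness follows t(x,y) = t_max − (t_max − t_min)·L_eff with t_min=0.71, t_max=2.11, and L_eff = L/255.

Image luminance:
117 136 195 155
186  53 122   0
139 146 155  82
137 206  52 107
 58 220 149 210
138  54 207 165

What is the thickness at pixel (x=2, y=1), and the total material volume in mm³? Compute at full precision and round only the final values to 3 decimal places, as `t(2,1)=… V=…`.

t(2,1)=1.440 V=47.710

span = t_max - t_min = 2.11 - 0.71 = 1.400
L(2,1) = 122, L_eff = 122/255 = 0.478431
t(2,1) = 2.11 - 1.400·0.478431 = 1.440
Σt over all 6·4 pixels = 14081/425 ≈ 33.1317647
V = pitch²·Σt = 1.2²·14081/425 = 47.710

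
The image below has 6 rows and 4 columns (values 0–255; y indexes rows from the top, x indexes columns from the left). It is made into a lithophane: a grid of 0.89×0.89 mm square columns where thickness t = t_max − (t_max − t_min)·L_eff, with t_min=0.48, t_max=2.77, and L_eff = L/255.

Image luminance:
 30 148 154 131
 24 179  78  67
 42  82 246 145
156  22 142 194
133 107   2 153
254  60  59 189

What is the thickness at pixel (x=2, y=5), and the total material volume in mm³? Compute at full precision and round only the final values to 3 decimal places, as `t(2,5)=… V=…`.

span = t_max - t_min = 2.77 - 0.48 = 2.290
L(2,5) = 59, L_eff = 59/255 = 0.231373
t(2,5) = 2.77 - 2.290·0.231373 = 2.240
Σt over all 6·4 pixels = 1054727/25500 ≈ 41.3618431
V = pitch²·Σt = 0.89²·1054727/25500 = 32.763

t(2,5)=2.240 V=32.763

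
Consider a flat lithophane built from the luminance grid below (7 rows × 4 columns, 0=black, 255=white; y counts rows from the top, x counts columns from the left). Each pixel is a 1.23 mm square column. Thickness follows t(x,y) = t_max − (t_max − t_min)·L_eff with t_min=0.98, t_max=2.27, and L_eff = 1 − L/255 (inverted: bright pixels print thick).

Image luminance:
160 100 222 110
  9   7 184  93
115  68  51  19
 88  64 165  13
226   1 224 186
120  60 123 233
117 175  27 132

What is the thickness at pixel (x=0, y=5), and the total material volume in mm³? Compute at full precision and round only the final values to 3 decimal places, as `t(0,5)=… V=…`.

t(0,5)=1.587 V=65.179

span = t_max - t_min = 2.27 - 0.98 = 1.290
L(0,5) = 120, L_eff = 1 - 120/255 = 0.529412 (inverted)
t(0,5) = 2.27 - 1.290·0.529412 = 1.587
Σt over all 7·4 pixels = 91549/2125 ≈ 43.0818824
V = pitch²·Σt = 1.23²·91549/2125 = 65.179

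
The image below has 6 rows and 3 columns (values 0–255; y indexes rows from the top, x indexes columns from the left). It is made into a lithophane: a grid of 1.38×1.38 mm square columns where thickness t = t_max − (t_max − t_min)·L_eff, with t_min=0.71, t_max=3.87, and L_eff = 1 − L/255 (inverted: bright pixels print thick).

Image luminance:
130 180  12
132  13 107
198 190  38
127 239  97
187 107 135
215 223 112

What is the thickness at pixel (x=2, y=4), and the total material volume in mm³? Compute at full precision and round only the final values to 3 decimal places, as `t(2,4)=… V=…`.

span = t_max - t_min = 3.87 - 0.71 = 3.160
L(2,4) = 135, L_eff = 1 - 135/255 = 0.470588 (inverted)
t(2,4) = 3.87 - 3.160·0.470588 = 2.383
Σt over all 6·3 pixels = 182927/4250 ≈ 43.0416471
V = pitch²·Σt = 1.38²·182927/4250 = 81.969

t(2,4)=2.383 V=81.969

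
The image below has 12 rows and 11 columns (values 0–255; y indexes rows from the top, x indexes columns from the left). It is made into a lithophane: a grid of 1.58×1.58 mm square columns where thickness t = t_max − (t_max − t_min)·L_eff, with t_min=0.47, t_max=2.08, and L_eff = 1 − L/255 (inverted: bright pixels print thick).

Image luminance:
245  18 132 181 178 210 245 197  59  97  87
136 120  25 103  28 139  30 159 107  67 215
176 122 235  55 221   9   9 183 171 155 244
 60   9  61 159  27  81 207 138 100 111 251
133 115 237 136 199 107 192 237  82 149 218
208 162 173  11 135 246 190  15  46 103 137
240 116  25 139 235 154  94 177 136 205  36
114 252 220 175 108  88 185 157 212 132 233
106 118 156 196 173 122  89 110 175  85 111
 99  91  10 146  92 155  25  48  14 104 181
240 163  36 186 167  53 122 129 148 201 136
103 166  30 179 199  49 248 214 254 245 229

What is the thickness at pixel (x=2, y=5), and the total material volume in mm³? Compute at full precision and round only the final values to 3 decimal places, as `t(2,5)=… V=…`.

t(2,5)=1.562 V=440.618

span = t_max - t_min = 2.08 - 0.47 = 1.610
L(2,5) = 173, L_eff = 1 - 173/255 = 0.321569 (inverted)
t(2,5) = 2.08 - 1.610·0.321569 = 1.562
Σt over all 12·11 pixels = 1500263/8500 ≈ 176.5015294
V = pitch²·Σt = 1.58²·1500263/8500 = 440.618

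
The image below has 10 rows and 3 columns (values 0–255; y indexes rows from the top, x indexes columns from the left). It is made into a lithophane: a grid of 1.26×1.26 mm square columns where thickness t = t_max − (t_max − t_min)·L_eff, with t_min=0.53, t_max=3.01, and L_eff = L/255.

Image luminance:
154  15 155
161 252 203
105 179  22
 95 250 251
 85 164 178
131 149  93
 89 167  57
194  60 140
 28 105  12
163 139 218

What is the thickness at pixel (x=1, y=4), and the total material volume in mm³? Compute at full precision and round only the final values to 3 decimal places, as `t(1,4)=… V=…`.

span = t_max - t_min = 3.01 - 0.53 = 2.480
L(1,4) = 164, L_eff = 164/255 = 0.643137
t(1,4) = 3.01 - 2.480·0.643137 = 1.415
Σt over all 10·3 pixels = 217863/4250 ≈ 51.2618824
V = pitch²·Σt = 1.26²·217863/4250 = 81.383

t(1,4)=1.415 V=81.383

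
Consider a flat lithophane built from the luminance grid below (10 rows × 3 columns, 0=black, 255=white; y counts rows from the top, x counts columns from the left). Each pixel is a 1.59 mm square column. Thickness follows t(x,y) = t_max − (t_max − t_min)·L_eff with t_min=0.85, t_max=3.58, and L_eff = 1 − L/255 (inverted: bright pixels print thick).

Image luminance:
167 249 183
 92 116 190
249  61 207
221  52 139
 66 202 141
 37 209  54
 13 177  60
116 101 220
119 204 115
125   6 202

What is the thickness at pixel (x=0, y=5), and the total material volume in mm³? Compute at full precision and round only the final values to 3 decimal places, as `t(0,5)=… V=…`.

t(0,5)=1.246 V=175.246

span = t_max - t_min = 3.58 - 0.85 = 2.730
L(0,5) = 37, L_eff = 1 - 37/255 = 0.854902 (inverted)
t(0,5) = 3.58 - 2.730·0.854902 = 1.246
Σt over all 10·3 pixels = 589213/8500 ≈ 69.3191765
V = pitch²·Σt = 1.59²·589213/8500 = 175.246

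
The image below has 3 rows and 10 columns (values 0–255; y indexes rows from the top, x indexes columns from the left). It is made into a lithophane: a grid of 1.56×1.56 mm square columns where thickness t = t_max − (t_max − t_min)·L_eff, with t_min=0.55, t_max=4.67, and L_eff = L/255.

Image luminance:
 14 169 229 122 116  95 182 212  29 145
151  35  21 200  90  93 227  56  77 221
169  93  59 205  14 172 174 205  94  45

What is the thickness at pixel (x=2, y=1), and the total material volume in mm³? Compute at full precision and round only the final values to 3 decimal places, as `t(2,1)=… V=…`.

t(2,1)=4.331 V=194.915

span = t_max - t_min = 4.67 - 0.55 = 4.120
L(2,1) = 21, L_eff = 21/255 = 0.082353
t(2,1) = 4.67 - 4.120·0.082353 = 4.331
Σt over all 3·10 pixels = 340397/4250 ≈ 80.0934118
V = pitch²·Σt = 1.56²·340397/4250 = 194.915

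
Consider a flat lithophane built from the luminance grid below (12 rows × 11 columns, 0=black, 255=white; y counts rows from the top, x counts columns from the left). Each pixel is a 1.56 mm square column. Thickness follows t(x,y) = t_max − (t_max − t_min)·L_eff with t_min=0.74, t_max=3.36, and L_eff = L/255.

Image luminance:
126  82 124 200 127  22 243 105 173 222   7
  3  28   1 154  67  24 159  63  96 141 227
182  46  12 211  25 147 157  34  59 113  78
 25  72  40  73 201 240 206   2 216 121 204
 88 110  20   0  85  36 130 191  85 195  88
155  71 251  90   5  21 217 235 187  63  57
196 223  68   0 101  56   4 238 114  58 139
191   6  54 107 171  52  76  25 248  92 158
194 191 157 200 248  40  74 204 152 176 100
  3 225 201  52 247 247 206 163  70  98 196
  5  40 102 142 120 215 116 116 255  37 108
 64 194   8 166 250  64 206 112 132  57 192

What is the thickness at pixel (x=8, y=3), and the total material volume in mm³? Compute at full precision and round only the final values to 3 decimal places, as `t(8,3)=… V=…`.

t(8,3)=1.141 V=685.286

span = t_max - t_min = 3.36 - 0.74 = 2.620
L(8,3) = 216, L_eff = 216/255 = 0.847059
t(8,3) = 3.36 - 2.620·0.847059 = 1.141
Σt over all 12·11 pixels = 359032/1275 ≈ 281.5937255
V = pitch²·Σt = 1.56²·359032/1275 = 685.286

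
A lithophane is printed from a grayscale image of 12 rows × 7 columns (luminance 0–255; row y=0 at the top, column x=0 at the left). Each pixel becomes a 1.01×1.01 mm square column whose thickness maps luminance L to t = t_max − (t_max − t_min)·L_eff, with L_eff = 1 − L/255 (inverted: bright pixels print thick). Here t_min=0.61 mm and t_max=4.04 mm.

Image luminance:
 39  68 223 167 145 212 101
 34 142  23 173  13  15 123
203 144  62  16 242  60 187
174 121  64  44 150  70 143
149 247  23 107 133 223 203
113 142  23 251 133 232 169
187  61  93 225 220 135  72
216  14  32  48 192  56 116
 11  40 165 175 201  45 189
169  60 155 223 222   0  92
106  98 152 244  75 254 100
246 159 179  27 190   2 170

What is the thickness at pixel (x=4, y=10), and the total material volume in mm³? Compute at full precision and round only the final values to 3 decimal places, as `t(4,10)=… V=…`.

span = t_max - t_min = 4.04 - 0.61 = 3.430
L(4,10) = 75, L_eff = 1 - 75/255 = 0.705882 (inverted)
t(4,10) = 4.04 - 3.430·0.705882 = 1.619
Σt over all 12·7 pixels = 830711/4250 ≈ 195.4614118
V = pitch²·Σt = 1.01²·830711/4250 = 199.390

t(4,10)=1.619 V=199.390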